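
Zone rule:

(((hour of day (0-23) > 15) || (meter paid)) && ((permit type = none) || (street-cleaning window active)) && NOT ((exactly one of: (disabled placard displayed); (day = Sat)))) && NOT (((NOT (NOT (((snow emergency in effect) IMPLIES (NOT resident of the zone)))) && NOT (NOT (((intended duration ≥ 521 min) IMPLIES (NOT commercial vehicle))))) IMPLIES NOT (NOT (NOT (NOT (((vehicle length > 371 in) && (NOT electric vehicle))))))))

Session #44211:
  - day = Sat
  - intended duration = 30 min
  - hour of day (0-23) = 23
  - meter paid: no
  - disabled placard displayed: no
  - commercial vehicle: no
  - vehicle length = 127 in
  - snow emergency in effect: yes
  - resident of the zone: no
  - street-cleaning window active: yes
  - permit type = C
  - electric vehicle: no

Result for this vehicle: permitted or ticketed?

Atomic conditions:
  hour of day (0-23) > 15: 23 > 15 is true
  meter paid: no → false
  permit type = none: C == none is false
  street-cleaning window active: yes → true
  disabled placard displayed: no → false
  day = Sat: Sat == Sat is true
  snow emergency in effect: yes → true
  NOT resident of the zone: no → true
  intended duration ≥ 521 min: 30 ≥ 521 is false
  NOT commercial vehicle: no → true
  vehicle length > 371 in: 127 > 371 is false
  NOT electric vehicle: no → true
Combine:
[1.1] true OR false = true
[1.2] false OR true = true
[1.3.1] exactly-one(false, true) = true
[1.3] NOT true = false
[1] true AND true AND false = false
[2.1.1.1.1.1] true → true = true
[2.1.1.1.1] NOT true = false
[2.1.1.1] NOT false = true
[2.1.1.2.1.1] false → true (antecedent false ⇒ implication holds) = true
[2.1.1.2.1] NOT true = false
[2.1.1.2] NOT false = true
[2.1.1] true AND true = true
[2.1.2.1.1.1.1] false AND true = false
[2.1.2.1.1.1] NOT false = true
[2.1.2.1.1] NOT true = false
[2.1.2.1] NOT false = true
[2.1.2] NOT true = false
[2.1] true → false = false
[2] NOT false = true
[root] false AND true = false
Overall: false → ticketed

Ticketed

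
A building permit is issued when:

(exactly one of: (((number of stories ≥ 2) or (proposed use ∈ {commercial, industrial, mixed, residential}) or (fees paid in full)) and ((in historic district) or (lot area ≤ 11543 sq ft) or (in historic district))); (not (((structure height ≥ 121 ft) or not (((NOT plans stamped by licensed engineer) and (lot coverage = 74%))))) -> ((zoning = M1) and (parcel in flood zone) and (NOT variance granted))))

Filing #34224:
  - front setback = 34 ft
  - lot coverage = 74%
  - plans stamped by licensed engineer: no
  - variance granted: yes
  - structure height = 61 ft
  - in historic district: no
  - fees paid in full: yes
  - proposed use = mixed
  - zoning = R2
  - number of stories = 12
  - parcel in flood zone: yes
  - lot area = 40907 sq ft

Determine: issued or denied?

Atomic conditions:
  number of stories ≥ 2: 12 ≥ 2 is true
  proposed use ∈ {commercial, industrial, mixed, residential}: mixed is in the set → true
  fees paid in full: yes → true
  in historic district: no → false
  lot area ≤ 11543 sq ft: 40907 ≤ 11543 is false
  structure height ≥ 121 ft: 61 ≥ 121 is false
  NOT plans stamped by licensed engineer: no → true
  lot coverage = 74%: 74 == 74 is true
  zoning = M1: R2 == M1 is false
  parcel in flood zone: yes → true
  NOT variance granted: yes → false
Combine:
[1.1] true OR true OR true = true
[1.2] false OR false OR false = false
[1] true AND false = false
[2.1.1.2.1] true AND true = true
[2.1.1.2] NOT true = false
[2.1.1] false OR false = false
[2.1] NOT false = true
[2.2] false AND true AND false = false
[2] true → false = false
[root] exactly-one(false, false) = false
Overall: false → denied

Denied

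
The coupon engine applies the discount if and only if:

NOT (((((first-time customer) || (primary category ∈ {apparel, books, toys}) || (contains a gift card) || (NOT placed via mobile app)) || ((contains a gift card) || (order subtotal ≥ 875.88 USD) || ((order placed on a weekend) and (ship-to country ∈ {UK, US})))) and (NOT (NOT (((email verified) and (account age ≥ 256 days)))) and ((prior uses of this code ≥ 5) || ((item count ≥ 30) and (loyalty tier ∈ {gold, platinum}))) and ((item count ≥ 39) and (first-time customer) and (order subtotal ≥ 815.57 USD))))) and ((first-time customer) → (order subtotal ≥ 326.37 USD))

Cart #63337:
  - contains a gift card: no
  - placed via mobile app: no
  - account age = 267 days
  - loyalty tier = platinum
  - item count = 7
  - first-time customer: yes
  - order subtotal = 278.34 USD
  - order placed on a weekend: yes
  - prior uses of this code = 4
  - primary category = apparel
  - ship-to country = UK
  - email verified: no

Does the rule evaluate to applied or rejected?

Rejected

Atomic conditions:
  first-time customer: yes → true
  primary category ∈ {apparel, books, toys}: apparel is in the set → true
  contains a gift card: no → false
  NOT placed via mobile app: no → true
  order subtotal ≥ 875.88 USD: 278.34 ≥ 875.88 is false
  order placed on a weekend: yes → true
  ship-to country ∈ {UK, US}: UK is in the set → true
  email verified: no → false
  account age ≥ 256 days: 267 ≥ 256 is true
  prior uses of this code ≥ 5: 4 ≥ 5 is false
  item count ≥ 30: 7 ≥ 30 is false
  loyalty tier ∈ {gold, platinum}: platinum is in the set → true
  item count ≥ 39: 7 ≥ 39 is false
  order subtotal ≥ 815.57 USD: 278.34 ≥ 815.57 is false
  order subtotal ≥ 326.37 USD: 278.34 ≥ 326.37 is false
Combine:
[1.1.1.1] true OR true OR false OR true = true
[1.1.1.2.3] true AND true = true
[1.1.1.2] false OR false OR true = true
[1.1.1] true OR true = true
[1.1.2.1.1.1] false AND true = false
[1.1.2.1.1] NOT false = true
[1.1.2.1] NOT true = false
[1.1.2.2.2] false AND true = false
[1.1.2.2] false OR false = false
[1.1.2.3] false AND true AND false = false
[1.1.2] false AND false AND false = false
[1.1] true AND false = false
[1] NOT false = true
[2] true → false = false
[root] true AND false = false
Overall: false → rejected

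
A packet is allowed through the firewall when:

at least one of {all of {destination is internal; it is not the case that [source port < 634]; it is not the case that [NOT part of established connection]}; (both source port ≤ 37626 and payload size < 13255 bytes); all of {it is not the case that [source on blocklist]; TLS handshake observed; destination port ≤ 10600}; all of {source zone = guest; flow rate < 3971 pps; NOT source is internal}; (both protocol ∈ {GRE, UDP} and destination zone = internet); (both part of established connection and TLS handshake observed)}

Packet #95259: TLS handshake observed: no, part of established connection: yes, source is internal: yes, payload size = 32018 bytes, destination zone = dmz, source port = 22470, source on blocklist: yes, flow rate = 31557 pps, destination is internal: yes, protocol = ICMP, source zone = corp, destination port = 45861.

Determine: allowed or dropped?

Allowed

Atomic conditions:
  destination is internal: yes → true
  source port < 634: 22470 < 634 is false
  NOT part of established connection: yes → false
  source port ≤ 37626: 22470 ≤ 37626 is true
  payload size < 13255 bytes: 32018 < 13255 is false
  source on blocklist: yes → true
  TLS handshake observed: no → false
  destination port ≤ 10600: 45861 ≤ 10600 is false
  source zone = guest: corp == guest is false
  flow rate < 3971 pps: 31557 < 3971 is false
  NOT source is internal: yes → false
  protocol ∈ {GRE, UDP}: ICMP is not in the set → false
  destination zone = internet: dmz == internet is false
  part of established connection: yes → true
Combine:
[1.2] NOT false = true
[1.3] NOT false = true
[1] true AND true AND true = true
[2] true AND false = false
[3.1] NOT true = false
[3] false AND false AND false = false
[4] false AND false AND false = false
[5] false AND false = false
[6] true AND false = false
[root] true OR false OR false OR false OR false OR false = true
Overall: true → allowed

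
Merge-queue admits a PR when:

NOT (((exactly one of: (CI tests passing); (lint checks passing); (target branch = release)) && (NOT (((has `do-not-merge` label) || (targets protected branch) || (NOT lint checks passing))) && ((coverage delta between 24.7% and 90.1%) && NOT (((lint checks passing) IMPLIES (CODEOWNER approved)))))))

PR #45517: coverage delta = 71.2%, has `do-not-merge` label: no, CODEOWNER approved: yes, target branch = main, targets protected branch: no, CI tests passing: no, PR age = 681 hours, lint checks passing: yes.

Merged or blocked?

Atomic conditions:
  CI tests passing: no → false
  lint checks passing: yes → true
  target branch = release: main == release is false
  has `do-not-merge` label: no → false
  targets protected branch: no → false
  NOT lint checks passing: yes → false
  coverage delta between 24.7% and 90.1%: 71.2 in [24.7, 90.1] is true
  CODEOWNER approved: yes → true
Combine:
[1.1] exactly-one(false, true, false) = true
[1.2.1.1] false OR false OR false = false
[1.2.1] NOT false = true
[1.2.2.2.1] true → true = true
[1.2.2.2] NOT true = false
[1.2.2] true AND false = false
[1.2] true AND false = false
[1] true AND false = false
[root] NOT false = true
Overall: true → merged

Merged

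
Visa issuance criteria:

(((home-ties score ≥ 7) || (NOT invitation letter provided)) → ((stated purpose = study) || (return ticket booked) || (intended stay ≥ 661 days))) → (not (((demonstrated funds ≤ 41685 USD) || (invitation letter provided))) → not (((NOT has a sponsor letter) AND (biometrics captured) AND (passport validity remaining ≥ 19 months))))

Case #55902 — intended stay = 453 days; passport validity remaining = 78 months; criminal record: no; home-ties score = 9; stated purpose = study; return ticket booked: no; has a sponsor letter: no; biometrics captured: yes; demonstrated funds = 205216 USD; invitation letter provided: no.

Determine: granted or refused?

Atomic conditions:
  home-ties score ≥ 7: 9 ≥ 7 is true
  NOT invitation letter provided: no → true
  stated purpose = study: study == study is true
  return ticket booked: no → false
  intended stay ≥ 661 days: 453 ≥ 661 is false
  demonstrated funds ≤ 41685 USD: 205216 ≤ 41685 is false
  invitation letter provided: no → false
  NOT has a sponsor letter: no → true
  biometrics captured: yes → true
  passport validity remaining ≥ 19 months: 78 ≥ 19 is true
Combine:
[1.1] true OR true = true
[1.2] true OR false OR false = true
[1] true → true = true
[2.1.1] false OR false = false
[2.1] NOT false = true
[2.2.1] true AND true AND true = true
[2.2] NOT true = false
[2] true → false = false
[root] true → false = false
Overall: false → refused

Refused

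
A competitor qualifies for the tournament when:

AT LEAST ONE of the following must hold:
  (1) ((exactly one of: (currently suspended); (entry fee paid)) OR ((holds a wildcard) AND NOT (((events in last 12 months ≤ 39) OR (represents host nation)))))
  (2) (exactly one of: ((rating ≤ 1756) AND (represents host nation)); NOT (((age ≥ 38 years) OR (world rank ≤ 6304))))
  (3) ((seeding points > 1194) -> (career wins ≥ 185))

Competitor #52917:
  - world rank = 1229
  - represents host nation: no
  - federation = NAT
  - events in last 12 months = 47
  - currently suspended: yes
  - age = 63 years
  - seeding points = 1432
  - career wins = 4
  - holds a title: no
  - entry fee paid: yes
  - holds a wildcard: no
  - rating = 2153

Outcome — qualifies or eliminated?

Atomic conditions:
  currently suspended: yes → true
  entry fee paid: yes → true
  holds a wildcard: no → false
  events in last 12 months ≤ 39: 47 ≤ 39 is false
  represents host nation: no → false
  rating ≤ 1756: 2153 ≤ 1756 is false
  age ≥ 38 years: 63 ≥ 38 is true
  world rank ≤ 6304: 1229 ≤ 6304 is true
  seeding points > 1194: 1432 > 1194 is true
  career wins ≥ 185: 4 ≥ 185 is false
Combine:
[1.1] exactly-one(true, true) = false
[1.2.2.1] false OR false = false
[1.2.2] NOT false = true
[1.2] false AND true = false
[1] false OR false = false
[2.1] false AND false = false
[2.2.1] true OR true = true
[2.2] NOT true = false
[2] exactly-one(false, false) = false
[3] true → false = false
[root] false OR false OR false = false
Overall: false → eliminated

Eliminated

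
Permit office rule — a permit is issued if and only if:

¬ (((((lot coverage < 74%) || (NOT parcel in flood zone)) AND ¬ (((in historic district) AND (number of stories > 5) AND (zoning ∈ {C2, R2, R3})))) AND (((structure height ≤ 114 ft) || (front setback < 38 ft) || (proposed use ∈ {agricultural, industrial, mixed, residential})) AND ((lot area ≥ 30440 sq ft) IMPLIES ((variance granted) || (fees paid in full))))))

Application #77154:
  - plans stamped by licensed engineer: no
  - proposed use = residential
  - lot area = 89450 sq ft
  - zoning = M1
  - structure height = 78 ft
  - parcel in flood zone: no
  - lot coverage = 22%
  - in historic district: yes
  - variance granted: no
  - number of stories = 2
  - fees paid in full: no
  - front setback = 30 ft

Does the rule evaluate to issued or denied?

Issued

Atomic conditions:
  lot coverage < 74%: 22 < 74 is true
  NOT parcel in flood zone: no → true
  in historic district: yes → true
  number of stories > 5: 2 > 5 is false
  zoning ∈ {C2, R2, R3}: M1 is not in the set → false
  structure height ≤ 114 ft: 78 ≤ 114 is true
  front setback < 38 ft: 30 < 38 is true
  proposed use ∈ {agricultural, industrial, mixed, residential}: residential is in the set → true
  lot area ≥ 30440 sq ft: 89450 ≥ 30440 is true
  variance granted: no → false
  fees paid in full: no → false
Combine:
[1.1.1] true OR true = true
[1.1.2.1] true AND false AND false = false
[1.1.2] NOT false = true
[1.1] true AND true = true
[1.2.1] true OR true OR true = true
[1.2.2.2] false OR false = false
[1.2.2] true → false = false
[1.2] true AND false = false
[1] true AND false = false
[root] NOT false = true
Overall: true → issued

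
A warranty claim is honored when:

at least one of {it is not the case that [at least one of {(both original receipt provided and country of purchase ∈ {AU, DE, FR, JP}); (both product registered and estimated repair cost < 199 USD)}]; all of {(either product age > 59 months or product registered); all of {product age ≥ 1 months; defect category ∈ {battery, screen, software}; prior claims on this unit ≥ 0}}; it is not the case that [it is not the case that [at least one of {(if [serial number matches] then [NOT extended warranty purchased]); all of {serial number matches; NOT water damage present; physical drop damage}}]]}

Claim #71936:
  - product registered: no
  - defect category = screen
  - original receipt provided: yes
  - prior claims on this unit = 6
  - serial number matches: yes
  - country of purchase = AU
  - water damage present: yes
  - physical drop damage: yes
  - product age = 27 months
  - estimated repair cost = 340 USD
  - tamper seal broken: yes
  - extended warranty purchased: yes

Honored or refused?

Refused

Atomic conditions:
  original receipt provided: yes → true
  country of purchase ∈ {AU, DE, FR, JP}: AU is in the set → true
  product registered: no → false
  estimated repair cost < 199 USD: 340 < 199 is false
  product age > 59 months: 27 > 59 is false
  product age ≥ 1 months: 27 ≥ 1 is true
  defect category ∈ {battery, screen, software}: screen is in the set → true
  prior claims on this unit ≥ 0: 6 ≥ 0 is true
  serial number matches: yes → true
  NOT extended warranty purchased: yes → false
  NOT water damage present: yes → false
  physical drop damage: yes → true
Combine:
[1.1.1] true AND true = true
[1.1.2] false AND false = false
[1.1] true OR false = true
[1] NOT true = false
[2.1] false OR false = false
[2.2] true AND true AND true = true
[2] false AND true = false
[3.1.1.1] true → false = false
[3.1.1.2] true AND false AND true = false
[3.1.1] false OR false = false
[3.1] NOT false = true
[3] NOT true = false
[root] false OR false OR false = false
Overall: false → refused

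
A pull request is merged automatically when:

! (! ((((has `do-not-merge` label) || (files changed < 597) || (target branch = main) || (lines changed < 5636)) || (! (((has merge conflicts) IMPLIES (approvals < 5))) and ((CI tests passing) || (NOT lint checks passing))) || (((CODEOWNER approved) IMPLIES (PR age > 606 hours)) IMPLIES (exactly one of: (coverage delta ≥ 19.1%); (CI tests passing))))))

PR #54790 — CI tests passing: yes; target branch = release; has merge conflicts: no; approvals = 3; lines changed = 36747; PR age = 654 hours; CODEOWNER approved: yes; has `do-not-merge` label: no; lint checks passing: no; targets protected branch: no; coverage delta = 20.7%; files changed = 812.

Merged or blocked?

Atomic conditions:
  has `do-not-merge` label: no → false
  files changed < 597: 812 < 597 is false
  target branch = main: release == main is false
  lines changed < 5636: 36747 < 5636 is false
  has merge conflicts: no → false
  approvals < 5: 3 < 5 is true
  CI tests passing: yes → true
  NOT lint checks passing: no → true
  CODEOWNER approved: yes → true
  PR age > 606 hours: 654 > 606 is true
  coverage delta ≥ 19.1%: 20.7 ≥ 19.1 is true
Combine:
[1.1.1] false OR false OR false OR false = false
[1.1.2.1.1] false → true (antecedent false ⇒ implication holds) = true
[1.1.2.1] NOT true = false
[1.1.2.2] true OR true = true
[1.1.2] false AND true = false
[1.1.3.1] true → true = true
[1.1.3.2] exactly-one(true, true) = false
[1.1.3] true → false = false
[1.1] false OR false OR false = false
[1] NOT false = true
[root] NOT true = false
Overall: false → blocked

Blocked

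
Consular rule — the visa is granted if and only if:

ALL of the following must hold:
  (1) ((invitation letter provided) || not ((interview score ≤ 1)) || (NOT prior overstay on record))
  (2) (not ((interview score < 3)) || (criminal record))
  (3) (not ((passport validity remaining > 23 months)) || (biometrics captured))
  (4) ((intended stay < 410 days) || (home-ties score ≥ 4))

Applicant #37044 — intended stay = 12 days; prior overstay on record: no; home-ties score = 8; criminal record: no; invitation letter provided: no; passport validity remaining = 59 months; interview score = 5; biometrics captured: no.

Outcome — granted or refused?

Atomic conditions:
  invitation letter provided: no → false
  interview score ≤ 1: 5 ≤ 1 is false
  NOT prior overstay on record: no → true
  interview score < 3: 5 < 3 is false
  criminal record: no → false
  passport validity remaining > 23 months: 59 > 23 is true
  biometrics captured: no → false
  intended stay < 410 days: 12 < 410 is true
  home-ties score ≥ 4: 8 ≥ 4 is true
Combine:
[1.2] NOT false = true
[1] false OR true OR true = true
[2.1] NOT false = true
[2] true OR false = true
[3.1] NOT true = false
[3] false OR false = false
[4] true OR true = true
[root] true AND true AND false AND true = false
Overall: false → refused

Refused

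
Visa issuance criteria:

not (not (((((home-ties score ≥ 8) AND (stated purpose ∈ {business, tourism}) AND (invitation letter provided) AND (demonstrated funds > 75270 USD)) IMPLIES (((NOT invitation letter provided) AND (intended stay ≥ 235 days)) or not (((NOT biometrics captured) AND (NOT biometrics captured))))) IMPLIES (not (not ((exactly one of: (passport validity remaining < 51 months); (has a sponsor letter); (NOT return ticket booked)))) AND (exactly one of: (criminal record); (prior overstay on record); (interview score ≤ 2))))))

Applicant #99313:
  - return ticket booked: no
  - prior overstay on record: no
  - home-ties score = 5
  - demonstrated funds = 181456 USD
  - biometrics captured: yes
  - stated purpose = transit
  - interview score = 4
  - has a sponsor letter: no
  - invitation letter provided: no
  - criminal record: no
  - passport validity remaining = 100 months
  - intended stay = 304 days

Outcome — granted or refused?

Refused

Atomic conditions:
  home-ties score ≥ 8: 5 ≥ 8 is false
  stated purpose ∈ {business, tourism}: transit is not in the set → false
  invitation letter provided: no → false
  demonstrated funds > 75270 USD: 181456 > 75270 is true
  NOT invitation letter provided: no → true
  intended stay ≥ 235 days: 304 ≥ 235 is true
  NOT biometrics captured: yes → false
  passport validity remaining < 51 months: 100 < 51 is false
  has a sponsor letter: no → false
  NOT return ticket booked: no → true
  criminal record: no → false
  prior overstay on record: no → false
  interview score ≤ 2: 4 ≤ 2 is false
Combine:
[1.1.1.1] false AND false AND false AND true = false
[1.1.1.2.1] true AND true = true
[1.1.1.2.2.1] false AND false = false
[1.1.1.2.2] NOT false = true
[1.1.1.2] true OR true = true
[1.1.1] false → true (antecedent false ⇒ implication holds) = true
[1.1.2.1.1.1] exactly-one(false, false, true) = true
[1.1.2.1.1] NOT true = false
[1.1.2.1] NOT false = true
[1.1.2.2] exactly-one(false, false, false) = false
[1.1.2] true AND false = false
[1.1] true → false = false
[1] NOT false = true
[root] NOT true = false
Overall: false → refused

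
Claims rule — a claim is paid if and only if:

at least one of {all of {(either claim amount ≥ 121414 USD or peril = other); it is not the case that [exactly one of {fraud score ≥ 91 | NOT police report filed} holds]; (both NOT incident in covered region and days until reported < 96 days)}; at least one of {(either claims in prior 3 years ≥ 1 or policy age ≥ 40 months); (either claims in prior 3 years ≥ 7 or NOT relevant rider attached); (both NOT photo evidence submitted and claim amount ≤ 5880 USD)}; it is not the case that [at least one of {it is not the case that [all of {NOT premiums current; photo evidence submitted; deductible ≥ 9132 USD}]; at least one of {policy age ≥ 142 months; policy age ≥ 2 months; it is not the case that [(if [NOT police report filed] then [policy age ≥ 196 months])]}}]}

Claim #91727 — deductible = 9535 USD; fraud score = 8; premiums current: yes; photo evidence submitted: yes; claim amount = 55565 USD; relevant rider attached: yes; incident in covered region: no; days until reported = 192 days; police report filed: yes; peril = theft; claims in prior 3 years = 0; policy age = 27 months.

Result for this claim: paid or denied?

Denied

Atomic conditions:
  claim amount ≥ 121414 USD: 55565 ≥ 121414 is false
  peril = other: theft == other is false
  fraud score ≥ 91: 8 ≥ 91 is false
  NOT police report filed: yes → false
  NOT incident in covered region: no → true
  days until reported < 96 days: 192 < 96 is false
  claims in prior 3 years ≥ 1: 0 ≥ 1 is false
  policy age ≥ 40 months: 27 ≥ 40 is false
  claims in prior 3 years ≥ 7: 0 ≥ 7 is false
  NOT relevant rider attached: yes → false
  NOT photo evidence submitted: yes → false
  claim amount ≤ 5880 USD: 55565 ≤ 5880 is false
  NOT premiums current: yes → false
  photo evidence submitted: yes → true
  deductible ≥ 9132 USD: 9535 ≥ 9132 is true
  policy age ≥ 142 months: 27 ≥ 142 is false
  policy age ≥ 2 months: 27 ≥ 2 is true
  policy age ≥ 196 months: 27 ≥ 196 is false
Combine:
[1.1] false OR false = false
[1.2.1] exactly-one(false, false) = false
[1.2] NOT false = true
[1.3] true AND false = false
[1] false AND true AND false = false
[2.1] false OR false = false
[2.2] false OR false = false
[2.3] false AND false = false
[2] false OR false OR false = false
[3.1.1.1] false AND true AND true = false
[3.1.1] NOT false = true
[3.1.2.3.1] false → false (antecedent false ⇒ implication holds) = true
[3.1.2.3] NOT true = false
[3.1.2] false OR true OR false = true
[3.1] true OR true = true
[3] NOT true = false
[root] false OR false OR false = false
Overall: false → denied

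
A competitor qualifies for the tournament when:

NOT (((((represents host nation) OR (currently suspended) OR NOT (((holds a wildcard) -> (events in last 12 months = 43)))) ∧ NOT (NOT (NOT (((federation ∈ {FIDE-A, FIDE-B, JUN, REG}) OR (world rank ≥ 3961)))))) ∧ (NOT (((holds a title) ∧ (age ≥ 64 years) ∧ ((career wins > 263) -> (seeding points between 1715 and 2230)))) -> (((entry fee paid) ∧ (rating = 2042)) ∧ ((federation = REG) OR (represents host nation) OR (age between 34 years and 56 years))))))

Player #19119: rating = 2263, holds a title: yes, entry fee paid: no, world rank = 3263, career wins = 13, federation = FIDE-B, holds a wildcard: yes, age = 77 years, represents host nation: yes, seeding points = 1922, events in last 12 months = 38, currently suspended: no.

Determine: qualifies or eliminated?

Atomic conditions:
  represents host nation: yes → true
  currently suspended: no → false
  holds a wildcard: yes → true
  events in last 12 months = 43: 38 == 43 is false
  federation ∈ {FIDE-A, FIDE-B, JUN, REG}: FIDE-B is in the set → true
  world rank ≥ 3961: 3263 ≥ 3961 is false
  holds a title: yes → true
  age ≥ 64 years: 77 ≥ 64 is true
  career wins > 263: 13 > 263 is false
  seeding points between 1715 and 2230: 1922 in [1715, 2230] is true
  entry fee paid: no → false
  rating = 2042: 2263 == 2042 is false
  federation = REG: FIDE-B == REG is false
  age between 34 years and 56 years: 77 in [34, 56] is false
Combine:
[1.1.1.3.1] true → false = false
[1.1.1.3] NOT false = true
[1.1.1] true OR false OR true = true
[1.1.2.1.1.1] true OR false = true
[1.1.2.1.1] NOT true = false
[1.1.2.1] NOT false = true
[1.1.2] NOT true = false
[1.1] true AND false = false
[1.2.1.1.3] false → true (antecedent false ⇒ implication holds) = true
[1.2.1.1] true AND true AND true = true
[1.2.1] NOT true = false
[1.2.2.1] false AND false = false
[1.2.2.2] false OR true OR false = true
[1.2.2] false AND true = false
[1.2] false → false (antecedent false ⇒ implication holds) = true
[1] false AND true = false
[root] NOT false = true
Overall: true → qualifies

Qualifies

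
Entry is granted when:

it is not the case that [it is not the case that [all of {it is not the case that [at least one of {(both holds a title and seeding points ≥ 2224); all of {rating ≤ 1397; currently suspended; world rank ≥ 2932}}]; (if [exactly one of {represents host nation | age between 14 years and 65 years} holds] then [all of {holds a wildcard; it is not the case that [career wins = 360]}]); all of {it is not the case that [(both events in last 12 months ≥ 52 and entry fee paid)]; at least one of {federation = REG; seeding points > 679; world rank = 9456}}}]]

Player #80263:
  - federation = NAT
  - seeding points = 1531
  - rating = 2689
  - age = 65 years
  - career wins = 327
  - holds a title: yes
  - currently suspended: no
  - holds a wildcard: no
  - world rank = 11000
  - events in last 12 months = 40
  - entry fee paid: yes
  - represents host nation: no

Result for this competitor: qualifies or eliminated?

Atomic conditions:
  holds a title: yes → true
  seeding points ≥ 2224: 1531 ≥ 2224 is false
  rating ≤ 1397: 2689 ≤ 1397 is false
  currently suspended: no → false
  world rank ≥ 2932: 11000 ≥ 2932 is true
  represents host nation: no → false
  age between 14 years and 65 years: 65 in [14, 65] is true
  holds a wildcard: no → false
  career wins = 360: 327 == 360 is false
  events in last 12 months ≥ 52: 40 ≥ 52 is false
  entry fee paid: yes → true
  federation = REG: NAT == REG is false
  seeding points > 679: 1531 > 679 is true
  world rank = 9456: 11000 == 9456 is false
Combine:
[1.1.1.1.1] true AND false = false
[1.1.1.1.2] false AND false AND true = false
[1.1.1.1] false OR false = false
[1.1.1] NOT false = true
[1.1.2.1] exactly-one(false, true) = true
[1.1.2.2.2] NOT false = true
[1.1.2.2] false AND true = false
[1.1.2] true → false = false
[1.1.3.1.1] false AND true = false
[1.1.3.1] NOT false = true
[1.1.3.2] false OR true OR false = true
[1.1.3] true AND true = true
[1.1] true AND false AND true = false
[1] NOT false = true
[root] NOT true = false
Overall: false → eliminated

Eliminated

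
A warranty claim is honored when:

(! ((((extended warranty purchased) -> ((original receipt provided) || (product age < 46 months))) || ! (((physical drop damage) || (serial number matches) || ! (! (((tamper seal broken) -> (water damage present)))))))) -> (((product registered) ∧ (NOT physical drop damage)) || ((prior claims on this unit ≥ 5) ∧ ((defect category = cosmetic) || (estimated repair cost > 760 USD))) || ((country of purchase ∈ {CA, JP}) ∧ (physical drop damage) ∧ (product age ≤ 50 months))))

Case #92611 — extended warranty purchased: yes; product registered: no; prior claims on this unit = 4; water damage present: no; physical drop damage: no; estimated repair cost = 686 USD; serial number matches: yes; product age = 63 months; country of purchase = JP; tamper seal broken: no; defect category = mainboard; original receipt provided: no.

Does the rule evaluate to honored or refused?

Atomic conditions:
  extended warranty purchased: yes → true
  original receipt provided: no → false
  product age < 46 months: 63 < 46 is false
  physical drop damage: no → false
  serial number matches: yes → true
  tamper seal broken: no → false
  water damage present: no → false
  product registered: no → false
  NOT physical drop damage: no → true
  prior claims on this unit ≥ 5: 4 ≥ 5 is false
  defect category = cosmetic: mainboard == cosmetic is false
  estimated repair cost > 760 USD: 686 > 760 is false
  country of purchase ∈ {CA, JP}: JP is in the set → true
  product age ≤ 50 months: 63 ≤ 50 is false
Combine:
[1.1.1.2] false OR false = false
[1.1.1] true → false = false
[1.1.2.1.3.1.1] false → false (antecedent false ⇒ implication holds) = true
[1.1.2.1.3.1] NOT true = false
[1.1.2.1.3] NOT false = true
[1.1.2.1] false OR true OR true = true
[1.1.2] NOT true = false
[1.1] false OR false = false
[1] NOT false = true
[2.1] false AND true = false
[2.2.2] false OR false = false
[2.2] false AND false = false
[2.3] true AND false AND false = false
[2] false OR false OR false = false
[root] true → false = false
Overall: false → refused

Refused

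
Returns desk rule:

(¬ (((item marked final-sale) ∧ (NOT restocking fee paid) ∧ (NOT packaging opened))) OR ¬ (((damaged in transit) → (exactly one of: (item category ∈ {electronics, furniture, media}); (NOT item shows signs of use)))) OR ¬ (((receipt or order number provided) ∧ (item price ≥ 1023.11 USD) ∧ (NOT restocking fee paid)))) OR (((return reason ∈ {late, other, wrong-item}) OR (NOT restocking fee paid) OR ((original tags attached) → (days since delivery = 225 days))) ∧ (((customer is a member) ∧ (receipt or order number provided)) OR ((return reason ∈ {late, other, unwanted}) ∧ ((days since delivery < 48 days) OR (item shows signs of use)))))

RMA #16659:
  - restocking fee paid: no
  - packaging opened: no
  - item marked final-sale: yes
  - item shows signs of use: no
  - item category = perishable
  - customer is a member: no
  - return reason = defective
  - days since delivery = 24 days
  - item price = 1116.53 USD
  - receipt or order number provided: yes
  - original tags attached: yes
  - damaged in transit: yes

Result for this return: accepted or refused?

Refused

Atomic conditions:
  item marked final-sale: yes → true
  NOT restocking fee paid: no → true
  NOT packaging opened: no → true
  damaged in transit: yes → true
  item category ∈ {electronics, furniture, media}: perishable is not in the set → false
  NOT item shows signs of use: no → true
  receipt or order number provided: yes → true
  item price ≥ 1023.11 USD: 1116.53 ≥ 1023.11 is true
  return reason ∈ {late, other, wrong-item}: defective is not in the set → false
  original tags attached: yes → true
  days since delivery = 225 days: 24 == 225 is false
  customer is a member: no → false
  return reason ∈ {late, other, unwanted}: defective is not in the set → false
  days since delivery < 48 days: 24 < 48 is true
  item shows signs of use: no → false
Combine:
[1.1.1] true AND true AND true = true
[1.1] NOT true = false
[1.2.1.2] exactly-one(false, true) = true
[1.2.1] true → true = true
[1.2] NOT true = false
[1.3.1] true AND true AND true = true
[1.3] NOT true = false
[1] false OR false OR false = false
[2.1.3] true → false = false
[2.1] false OR true OR false = true
[2.2.1] false AND true = false
[2.2.2.2] true OR false = true
[2.2.2] false AND true = false
[2.2] false OR false = false
[2] true AND false = false
[root] false OR false = false
Overall: false → refused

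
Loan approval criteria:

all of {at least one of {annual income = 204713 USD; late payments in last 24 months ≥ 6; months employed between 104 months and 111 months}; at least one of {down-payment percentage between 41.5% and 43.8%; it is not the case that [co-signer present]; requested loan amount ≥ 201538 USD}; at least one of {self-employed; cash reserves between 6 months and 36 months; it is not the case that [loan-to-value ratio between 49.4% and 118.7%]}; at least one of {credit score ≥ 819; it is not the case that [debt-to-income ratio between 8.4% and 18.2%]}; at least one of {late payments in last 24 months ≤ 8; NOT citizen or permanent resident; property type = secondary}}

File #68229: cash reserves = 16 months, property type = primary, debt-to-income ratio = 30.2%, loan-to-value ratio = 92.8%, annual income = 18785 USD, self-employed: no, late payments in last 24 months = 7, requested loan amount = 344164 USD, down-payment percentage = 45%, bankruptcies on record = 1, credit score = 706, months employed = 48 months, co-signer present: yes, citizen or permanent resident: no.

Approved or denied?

Atomic conditions:
  annual income = 204713 USD: 18785 == 204713 is false
  late payments in last 24 months ≥ 6: 7 ≥ 6 is true
  months employed between 104 months and 111 months: 48 in [104, 111] is false
  down-payment percentage between 41.5% and 43.8%: 45 in [41.5, 43.8] is false
  co-signer present: yes → true
  requested loan amount ≥ 201538 USD: 344164 ≥ 201538 is true
  self-employed: no → false
  cash reserves between 6 months and 36 months: 16 in [6, 36] is true
  loan-to-value ratio between 49.4% and 118.7%: 92.8 in [49.4, 118.7] is true
  credit score ≥ 819: 706 ≥ 819 is false
  debt-to-income ratio between 8.4% and 18.2%: 30.2 in [8.4, 18.2] is false
  late payments in last 24 months ≤ 8: 7 ≤ 8 is true
  NOT citizen or permanent resident: no → true
  property type = secondary: primary == secondary is false
Combine:
[1] false OR true OR false = true
[2.2] NOT true = false
[2] false OR false OR true = true
[3.3] NOT true = false
[3] false OR true OR false = true
[4.2] NOT false = true
[4] false OR true = true
[5] true OR true OR false = true
[root] true AND true AND true AND true AND true = true
Overall: true → approved

Approved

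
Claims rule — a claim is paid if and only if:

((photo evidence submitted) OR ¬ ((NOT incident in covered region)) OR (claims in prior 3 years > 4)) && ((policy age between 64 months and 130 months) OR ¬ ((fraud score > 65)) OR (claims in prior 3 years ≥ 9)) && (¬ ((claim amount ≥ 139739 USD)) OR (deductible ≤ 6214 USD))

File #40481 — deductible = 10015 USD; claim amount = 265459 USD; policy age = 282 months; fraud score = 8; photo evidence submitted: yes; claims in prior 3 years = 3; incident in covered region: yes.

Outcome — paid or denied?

Atomic conditions:
  photo evidence submitted: yes → true
  NOT incident in covered region: yes → false
  claims in prior 3 years > 4: 3 > 4 is false
  policy age between 64 months and 130 months: 282 in [64, 130] is false
  fraud score > 65: 8 > 65 is false
  claims in prior 3 years ≥ 9: 3 ≥ 9 is false
  claim amount ≥ 139739 USD: 265459 ≥ 139739 is true
  deductible ≤ 6214 USD: 10015 ≤ 6214 is false
Combine:
[1.2] NOT false = true
[1] true OR true OR false = true
[2.2] NOT false = true
[2] false OR true OR false = true
[3.1] NOT true = false
[3] false OR false = false
[root] true AND true AND false = false
Overall: false → denied

Denied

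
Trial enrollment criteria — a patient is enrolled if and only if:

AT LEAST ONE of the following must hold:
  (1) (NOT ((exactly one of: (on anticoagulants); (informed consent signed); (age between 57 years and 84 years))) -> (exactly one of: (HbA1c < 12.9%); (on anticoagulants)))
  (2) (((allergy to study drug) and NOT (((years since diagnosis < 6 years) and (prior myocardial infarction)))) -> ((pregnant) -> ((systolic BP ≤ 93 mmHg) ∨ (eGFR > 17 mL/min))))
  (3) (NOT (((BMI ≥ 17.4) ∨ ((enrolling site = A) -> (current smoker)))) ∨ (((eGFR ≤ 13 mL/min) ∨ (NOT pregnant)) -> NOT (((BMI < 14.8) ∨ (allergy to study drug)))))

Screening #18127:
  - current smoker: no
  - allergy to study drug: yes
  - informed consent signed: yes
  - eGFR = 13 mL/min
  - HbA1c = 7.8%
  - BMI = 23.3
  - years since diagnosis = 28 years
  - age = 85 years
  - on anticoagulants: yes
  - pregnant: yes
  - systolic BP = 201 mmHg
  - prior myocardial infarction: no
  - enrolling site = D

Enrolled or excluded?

Atomic conditions:
  on anticoagulants: yes → true
  informed consent signed: yes → true
  age between 57 years and 84 years: 85 in [57, 84] is false
  HbA1c < 12.9%: 7.8 < 12.9 is true
  allergy to study drug: yes → true
  years since diagnosis < 6 years: 28 < 6 is false
  prior myocardial infarction: no → false
  pregnant: yes → true
  systolic BP ≤ 93 mmHg: 201 ≤ 93 is false
  eGFR > 17 mL/min: 13 > 17 is false
  BMI ≥ 17.4: 23.3 ≥ 17.4 is true
  enrolling site = A: D == A is false
  current smoker: no → false
  eGFR ≤ 13 mL/min: 13 ≤ 13 is true
  NOT pregnant: yes → false
  BMI < 14.8: 23.3 < 14.8 is false
Combine:
[1.1.1] exactly-one(true, true, false) = false
[1.1] NOT false = true
[1.2] exactly-one(true, true) = false
[1] true → false = false
[2.1.2.1] false AND false = false
[2.1.2] NOT false = true
[2.1] true AND true = true
[2.2.2] false OR false = false
[2.2] true → false = false
[2] true → false = false
[3.1.1.2] false → false (antecedent false ⇒ implication holds) = true
[3.1.1] true OR true = true
[3.1] NOT true = false
[3.2.1] true OR false = true
[3.2.2.1] false OR true = true
[3.2.2] NOT true = false
[3.2] true → false = false
[3] false OR false = false
[root] false OR false OR false = false
Overall: false → excluded

Excluded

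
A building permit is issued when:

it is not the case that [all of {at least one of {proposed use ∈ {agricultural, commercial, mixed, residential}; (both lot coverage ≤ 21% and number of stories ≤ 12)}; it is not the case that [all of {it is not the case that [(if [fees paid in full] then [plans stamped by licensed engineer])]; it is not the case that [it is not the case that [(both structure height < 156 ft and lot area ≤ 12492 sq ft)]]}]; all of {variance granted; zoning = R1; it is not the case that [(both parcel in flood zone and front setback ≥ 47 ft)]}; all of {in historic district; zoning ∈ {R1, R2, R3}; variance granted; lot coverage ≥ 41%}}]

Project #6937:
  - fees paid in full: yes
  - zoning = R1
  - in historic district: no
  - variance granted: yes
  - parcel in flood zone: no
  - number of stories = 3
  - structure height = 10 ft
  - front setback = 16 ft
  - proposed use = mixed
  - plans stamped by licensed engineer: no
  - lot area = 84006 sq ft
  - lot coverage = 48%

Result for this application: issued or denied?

Atomic conditions:
  proposed use ∈ {agricultural, commercial, mixed, residential}: mixed is in the set → true
  lot coverage ≤ 21%: 48 ≤ 21 is false
  number of stories ≤ 12: 3 ≤ 12 is true
  fees paid in full: yes → true
  plans stamped by licensed engineer: no → false
  structure height < 156 ft: 10 < 156 is true
  lot area ≤ 12492 sq ft: 84006 ≤ 12492 is false
  variance granted: yes → true
  zoning = R1: R1 == R1 is true
  parcel in flood zone: no → false
  front setback ≥ 47 ft: 16 ≥ 47 is false
  in historic district: no → false
  zoning ∈ {R1, R2, R3}: R1 is in the set → true
  lot coverage ≥ 41%: 48 ≥ 41 is true
Combine:
[1.1.2] false AND true = false
[1.1] true OR false = true
[1.2.1.1.1] true → false = false
[1.2.1.1] NOT false = true
[1.2.1.2.1.1] true AND false = false
[1.2.1.2.1] NOT false = true
[1.2.1.2] NOT true = false
[1.2.1] true AND false = false
[1.2] NOT false = true
[1.3.3.1] false AND false = false
[1.3.3] NOT false = true
[1.3] true AND true AND true = true
[1.4] false AND true AND true AND true = false
[1] true AND true AND true AND false = false
[root] NOT false = true
Overall: true → issued

Issued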